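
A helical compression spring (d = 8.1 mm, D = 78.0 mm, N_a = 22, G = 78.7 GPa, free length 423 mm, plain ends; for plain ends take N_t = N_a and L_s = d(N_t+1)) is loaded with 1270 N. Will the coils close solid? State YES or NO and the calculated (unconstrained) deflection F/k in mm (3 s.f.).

k = Gd⁴/(8D³N_a) = (78.7×10³)(8.1⁴)/(8·78.0³·22) = 4.0562 N/mm
N_t = 22; L_s = 8.1·23 = 186.3 mm; δ_solid = L₀ − L_s = 423 − 186.3 = 236.7 mm
δ = F/k = 1270/4.0562 = 313.1 mm
δ ≥ δ_solid → spring goes solid

YES, δ = 313 mm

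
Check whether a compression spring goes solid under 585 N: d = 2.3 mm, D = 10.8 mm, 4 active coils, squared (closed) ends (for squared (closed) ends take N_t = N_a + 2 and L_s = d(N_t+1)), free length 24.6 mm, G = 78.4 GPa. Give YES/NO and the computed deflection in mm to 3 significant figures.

k = Gd⁴/(8D³N_a) = (78.4×10³)(2.3⁴)/(8·10.8³·4) = 54.426 N/mm
N_t = 6; L_s = 2.3·7 = 16.1 mm; δ_solid = L₀ − L_s = 24.6 − 16.1 = 8.5 mm
δ = F/k = 585/54.426 = 10.749 mm
δ ≥ δ_solid → spring goes solid

YES, δ = 10.7 mm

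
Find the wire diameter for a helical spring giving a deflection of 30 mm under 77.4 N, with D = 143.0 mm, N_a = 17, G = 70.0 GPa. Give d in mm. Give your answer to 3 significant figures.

11.0 mm

Required rate k = F/δ = 77.4/30 = 2.58 N/mm
d = (8D³N_a·k / G)^(1/4) = (8·143.0³·17·2.58 / (70.0×10³))^0.25
  = (14658)^0.25 = 11.0032 mm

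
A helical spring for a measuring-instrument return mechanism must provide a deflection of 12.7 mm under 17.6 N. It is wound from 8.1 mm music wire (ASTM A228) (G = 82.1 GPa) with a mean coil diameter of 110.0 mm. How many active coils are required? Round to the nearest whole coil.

Required rate k = F/δ = 17.6/12.7 = 1.3858 N/mm
N_a = Gd⁴/(8D³k) = (82.1×10³ × 8.1⁴)/(8 × 110.0³ × 1.3858)
    = 3.53414e+08 / 1.47563e+07 = 23.95 → 24 coils

24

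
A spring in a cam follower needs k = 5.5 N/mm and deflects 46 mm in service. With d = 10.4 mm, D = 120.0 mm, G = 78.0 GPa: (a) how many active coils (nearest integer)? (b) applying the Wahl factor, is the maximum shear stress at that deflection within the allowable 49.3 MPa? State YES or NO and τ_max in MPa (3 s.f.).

(a) 12 coils; (b) NO, τ_max = 77.3 MPa

N_a = Gd⁴/(8D³k) = (78.0×10³)(10.4⁴)/(8·120.0³·5.5) = 12 → N_a = 12
Actual rate k = Gd⁴/(8D³·12) = 5.5006 N/mm
Working load F = kδ = 5.5006·46 = 253.03 N
C = 120.0/10.4 = 11.5385; K_W = (4C−1)/(4C−4)+0.615/C = 1.1245
τ_max = K_W·8FD/(πd³) = 1.1245·68.737 = 77.293 MPa
τ_max > 49.3 MPa → exceeds allowable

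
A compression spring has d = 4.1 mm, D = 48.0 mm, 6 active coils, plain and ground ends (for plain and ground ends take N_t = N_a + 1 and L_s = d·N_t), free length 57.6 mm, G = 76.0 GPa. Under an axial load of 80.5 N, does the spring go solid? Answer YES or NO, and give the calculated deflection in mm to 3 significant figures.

k = Gd⁴/(8D³N_a) = (76.0×10³)(4.1⁴)/(8·48.0³·6) = 4.0456 N/mm
N_t = 7; L_s = 4.1·7 = 28.7 mm; δ_solid = L₀ − L_s = 57.6 − 28.7 = 28.9 mm
δ = F/k = 80.5/4.0456 = 19.898 mm
δ < δ_solid → spring does not go solid

NO, δ = 19.9 mm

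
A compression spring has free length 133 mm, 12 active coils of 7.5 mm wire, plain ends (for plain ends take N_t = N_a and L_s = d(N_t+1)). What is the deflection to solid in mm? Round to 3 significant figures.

N_t = 12; L_s = 7.5·13 = 97.5 mm
δ_solid = L₀ − L_s = 133 − 97.5 = 35.5 mm

35.5 mm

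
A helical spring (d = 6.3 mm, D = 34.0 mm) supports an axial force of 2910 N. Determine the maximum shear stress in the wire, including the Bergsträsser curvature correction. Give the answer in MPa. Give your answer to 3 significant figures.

1280 MPa

Spring index C = D/d = 34.0/6.3 = 5.3968
K_B = (4C+2)/(4C−3) = 23.587/18.587 = 1.2690
τ₀ = 8FD/(πd³) = 8·2910·34.0/(π·6.3³) = 791520/785.55 = 1007.6 MPa
τ_max = K·τ₀ = 1.2690 × 1007.6 = 1278.7 MPa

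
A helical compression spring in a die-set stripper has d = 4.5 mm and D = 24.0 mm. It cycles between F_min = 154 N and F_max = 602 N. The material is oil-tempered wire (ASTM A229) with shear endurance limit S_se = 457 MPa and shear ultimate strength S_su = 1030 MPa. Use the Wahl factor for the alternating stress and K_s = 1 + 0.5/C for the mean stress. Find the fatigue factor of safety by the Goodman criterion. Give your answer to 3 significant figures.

C = D/d = 24.0/4.5 = 5.3333; K_W = (4C−1)/(4C−4)+0.615/C = 1.2884; K_s = 1+0.5/C = 1.0938
F_a = (F_max−F_min)/2 = 224 N; F_m = (F_max+F_min)/2 = 378 N
τ_a = K_W·8F_aD/(πd³) = 1.2884 × 150.23 = 193.56 MPa
τ_m = K_s·8F_mD/(πd³) = 1.0938 × 253.52 = 277.28 MPa
Goodman: 1/n_f = τ_a/S_se + τ_m/S_su = 193.56/457 + 277.28/1030 = 0.42354 + 0.26921 = 0.69275
n_f = 1/0.69275 = 1.444

1.44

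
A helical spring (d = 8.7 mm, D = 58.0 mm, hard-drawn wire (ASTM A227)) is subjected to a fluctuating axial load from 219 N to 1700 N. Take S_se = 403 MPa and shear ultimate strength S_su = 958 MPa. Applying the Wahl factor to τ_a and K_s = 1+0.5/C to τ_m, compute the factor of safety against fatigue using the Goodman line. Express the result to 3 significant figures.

C = D/d = 58.0/8.7 = 6.6667; K_W = (4C−1)/(4C−4)+0.615/C = 1.2246; K_s = 1+0.5/C = 1.0750
F_a = (F_max−F_min)/2 = 740.5 N; F_m = (F_max+F_min)/2 = 959.5 N
τ_a = K_W·8F_aD/(πd³) = 1.2246 × 166.09 = 203.39 MPa
τ_m = K_s·8F_mD/(πd³) = 1.0750 × 215.21 = 231.35 MPa
Goodman: 1/n_f = τ_a/S_se + τ_m/S_su = 203.39/403 + 231.35/958 = 0.50469 + 0.24149 = 0.74618
n_f = 1/0.74618 = 1.34

1.34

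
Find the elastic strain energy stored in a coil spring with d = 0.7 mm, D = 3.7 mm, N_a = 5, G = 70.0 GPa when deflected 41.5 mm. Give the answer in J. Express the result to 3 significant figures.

7.14 J

k = Gd⁴/(8D³N_a) = (70.0×10³)(0.7⁴)/(8·3.7³·5) = 8.2952 N/mm
U = ½kδ² = 0.5 × 8.2952 × 41.5² = 7143.2 N·mm = 7.1432 J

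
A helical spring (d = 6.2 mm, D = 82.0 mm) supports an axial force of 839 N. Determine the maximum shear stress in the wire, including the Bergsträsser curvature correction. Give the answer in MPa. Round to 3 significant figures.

809 MPa

Spring index C = D/d = 82.0/6.2 = 13.2258
K_B = (4C+2)/(4C−3) = 54.903/49.903 = 1.1002
τ₀ = 8FD/(πd³) = 8·839·82.0/(π·6.2³) = 550384/748.73 = 735.09 MPa
τ_max = K·τ₀ = 1.1002 × 735.09 = 808.74 MPa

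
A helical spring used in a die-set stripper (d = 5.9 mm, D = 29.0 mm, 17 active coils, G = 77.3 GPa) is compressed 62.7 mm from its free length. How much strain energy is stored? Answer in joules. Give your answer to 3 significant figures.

k = Gd⁴/(8D³N_a) = (77.3×10³)(5.9⁴)/(8·29.0³·17) = 28.239 N/mm
U = ½kδ² = 0.5 × 28.239 × 62.7² = 55509 N·mm = 55.509 J

55.5 J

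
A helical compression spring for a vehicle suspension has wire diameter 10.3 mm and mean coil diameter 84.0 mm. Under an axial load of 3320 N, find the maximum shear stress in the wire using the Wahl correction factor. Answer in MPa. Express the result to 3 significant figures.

767 MPa

Spring index C = D/d = 84.0/10.3 = 8.1553
K_W = (4C−1)/(4C−4) + 0.615/C = 31.621/28.621 + 0.0754 = 1.1802
τ₀ = 8FD/(πd³) = 8·3320·84.0/(π·10.3³) = 2.23104e+06/3432.9 = 649.9 MPa
τ_max = K·τ₀ = 1.1802 × 649.9 = 767.03 MPa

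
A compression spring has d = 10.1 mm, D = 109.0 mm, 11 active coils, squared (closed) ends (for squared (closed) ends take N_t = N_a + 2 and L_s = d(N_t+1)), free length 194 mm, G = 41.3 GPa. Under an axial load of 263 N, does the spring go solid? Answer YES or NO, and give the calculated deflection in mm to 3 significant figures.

YES, δ = 69.7 mm

k = Gd⁴/(8D³N_a) = (41.3×10³)(10.1⁴)/(8·109.0³·11) = 3.7711 N/mm
N_t = 13; L_s = 10.1·14 = 141.4 mm; δ_solid = L₀ − L_s = 194 − 141.4 = 52.6 mm
δ = F/k = 263/3.7711 = 69.74 mm
δ ≥ δ_solid → spring goes solid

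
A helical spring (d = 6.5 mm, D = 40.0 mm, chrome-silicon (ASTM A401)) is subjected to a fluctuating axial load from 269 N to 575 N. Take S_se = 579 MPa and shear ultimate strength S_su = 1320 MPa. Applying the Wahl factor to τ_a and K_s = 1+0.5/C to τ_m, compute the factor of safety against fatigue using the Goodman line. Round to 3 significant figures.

4.00

C = D/d = 40.0/6.5 = 6.1538; K_W = (4C−1)/(4C−4)+0.615/C = 1.2455; K_s = 1+0.5/C = 1.0813
F_a = (F_max−F_min)/2 = 153 N; F_m = (F_max+F_min)/2 = 422 N
τ_a = K_W·8F_aD/(πd³) = 1.2455 × 56.748 = 70.678 MPa
τ_m = K_s·8F_mD/(πd³) = 1.0813 × 156.52 = 169.24 MPa
Goodman: 1/n_f = τ_a/S_se + τ_m/S_su = 70.678/579 + 169.24/1320 = 0.12207 + 0.12821 = 0.25028
n_f = 1/0.25028 = 3.996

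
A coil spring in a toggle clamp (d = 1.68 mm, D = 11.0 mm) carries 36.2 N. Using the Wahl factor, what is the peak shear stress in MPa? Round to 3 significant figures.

Spring index C = D/d = 11.0/1.68 = 6.5476
K_W = (4C−1)/(4C−4) + 0.615/C = 25.190/22.190 + 0.0939 = 1.2291
τ₀ = 8FD/(πd³) = 8·36.2·11.0/(π·1.68³) = 3185.6/14.896 = 213.85 MPa
τ_max = K·τ₀ = 1.2291 × 213.85 = 262.85 MPa

263 MPa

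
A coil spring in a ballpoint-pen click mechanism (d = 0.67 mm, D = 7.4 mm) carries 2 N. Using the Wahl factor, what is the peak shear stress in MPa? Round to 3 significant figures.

142 MPa

Spring index C = D/d = 7.4/0.67 = 11.0448
K_W = (4C−1)/(4C−4) + 0.615/C = 43.179/40.179 + 0.0557 = 1.1303
τ₀ = 8FD/(πd³) = 8·2·7.4/(π·0.67³) = 118.4/0.94487 = 125.31 MPa
τ_max = K·τ₀ = 1.1303 × 125.31 = 141.64 MPa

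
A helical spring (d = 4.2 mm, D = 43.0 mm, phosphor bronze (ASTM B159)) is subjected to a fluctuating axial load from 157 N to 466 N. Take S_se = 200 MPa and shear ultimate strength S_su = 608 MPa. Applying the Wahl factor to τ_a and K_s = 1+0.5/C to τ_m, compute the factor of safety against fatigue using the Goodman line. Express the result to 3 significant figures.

C = D/d = 43.0/4.2 = 10.2381; K_W = (4C−1)/(4C−4)+0.615/C = 1.1413; K_s = 1+0.5/C = 1.0488
F_a = (F_max−F_min)/2 = 154.5 N; F_m = (F_max+F_min)/2 = 311.5 N
τ_a = K_W·8F_aD/(πd³) = 1.1413 × 228.34 = 260.6 MPa
τ_m = K_s·8F_mD/(πd³) = 1.0488 × 460.38 = 482.87 MPa
Goodman: 1/n_f = τ_a/S_se + τ_m/S_su = 260.6/200 + 482.87/608 = 1.30299 + 0.79419 = 2.0972
n_f = 1/2.0972 = 0.4768

0.477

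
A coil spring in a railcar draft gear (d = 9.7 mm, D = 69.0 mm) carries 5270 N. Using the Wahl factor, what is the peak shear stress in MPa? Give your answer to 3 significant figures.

1230 MPa

Spring index C = D/d = 69.0/9.7 = 7.1134
K_W = (4C−1)/(4C−4) + 0.615/C = 27.454/24.454 + 0.0865 = 1.2091
τ₀ = 8FD/(πd³) = 8·5270·69.0/(π·9.7³) = 2.90904e+06/2867.2 = 1014.6 MPa
τ_max = K·τ₀ = 1.2091 × 1014.6 = 1226.8 MPa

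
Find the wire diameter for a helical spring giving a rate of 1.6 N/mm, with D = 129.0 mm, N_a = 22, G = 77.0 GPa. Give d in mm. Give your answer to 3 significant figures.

d = (8D³N_a·k / G)^(1/4) = (8·129.0³·22·1.6 / (77.0×10³))^0.25
  = (7850.7)^0.25 = 9.4130 mm

9.41 mm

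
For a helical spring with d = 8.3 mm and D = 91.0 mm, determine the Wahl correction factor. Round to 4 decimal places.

1.1314

C = D/d = 91.0/8.3 = 10.9639
K_W = (4C−1)/(4C−4) + 0.615/C = 42.855/39.855 + 0.0561 = 1.1314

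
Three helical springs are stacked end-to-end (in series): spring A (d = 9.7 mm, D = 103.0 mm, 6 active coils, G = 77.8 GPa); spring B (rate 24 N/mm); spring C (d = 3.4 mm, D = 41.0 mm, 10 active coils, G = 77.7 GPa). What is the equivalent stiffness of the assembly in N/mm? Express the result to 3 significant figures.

k_A = Gd⁴/(8D³N_a) = (77.8×10³)(9.7⁴)/(8·103.0³·6) = 13.131 N/mm
k_C = Gd⁴/(8D³N_a) = (77.7×10³)(3.4⁴)/(8·41.0³·10) = 1.8832 N/mm
Series: 1/k_eq = 1/13.131 + 1/24 + 1/1.8832 = 0.64883; k_eq = 1.5412 N/mm

1.54 N/mm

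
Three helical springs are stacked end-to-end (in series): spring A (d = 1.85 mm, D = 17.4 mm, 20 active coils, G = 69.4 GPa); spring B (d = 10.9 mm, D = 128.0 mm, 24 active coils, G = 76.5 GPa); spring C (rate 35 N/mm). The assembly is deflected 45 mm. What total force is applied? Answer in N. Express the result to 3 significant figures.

31.3 N

k_A = Gd⁴/(8D³N_a) = (69.4×10³)(1.85⁴)/(8·17.4³·20) = 0.96445 N/mm
k_B = Gd⁴/(8D³N_a) = (76.5×10³)(10.9⁴)/(8·128.0³·24) = 2.6819 N/mm
Series: 1/k_eq = 1/0.96445 + 1/2.6819 + 1/35 = 1.4383; k_eq = 0.69526 N/mm
F = k_eq·δ = 0.69526·45 = 31.287 N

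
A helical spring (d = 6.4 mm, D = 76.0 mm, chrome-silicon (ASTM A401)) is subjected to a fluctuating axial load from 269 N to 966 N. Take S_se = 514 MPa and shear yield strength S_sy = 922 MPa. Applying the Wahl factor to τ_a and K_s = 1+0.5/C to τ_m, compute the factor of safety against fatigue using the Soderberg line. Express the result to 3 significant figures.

C = D/d = 76.0/6.4 = 11.8750; K_W = (4C−1)/(4C−4)+0.615/C = 1.1208; K_s = 1+0.5/C = 1.0421
F_a = (F_max−F_min)/2 = 348.5 N; F_m = (F_max+F_min)/2 = 617.5 N
τ_a = K_W·8F_aD/(πd³) = 1.1208 × 257.29 = 288.35 MPa
τ_m = K_s·8F_mD/(πd³) = 1.0421 × 455.88 = 475.08 MPa
Soderberg: 1/n_f = τ_a/S_se + τ_m/S_sy = 288.35/514 + 475.08/922 = 0.56100 + 0.51527 = 1.0763
n_f = 1/1.0763 = 0.9291

0.929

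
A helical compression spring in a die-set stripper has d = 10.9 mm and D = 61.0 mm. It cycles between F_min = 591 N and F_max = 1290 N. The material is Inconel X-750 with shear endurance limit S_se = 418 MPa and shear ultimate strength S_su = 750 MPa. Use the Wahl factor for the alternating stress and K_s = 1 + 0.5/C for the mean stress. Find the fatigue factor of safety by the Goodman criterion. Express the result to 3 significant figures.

3.43

C = D/d = 61.0/10.9 = 5.5963; K_W = (4C−1)/(4C−4)+0.615/C = 1.2731; K_s = 1+0.5/C = 1.0893
F_a = (F_max−F_min)/2 = 349.5 N; F_m = (F_max+F_min)/2 = 940.5 N
τ_a = K_W·8F_aD/(πd³) = 1.2731 × 41.922 = 53.369 MPa
τ_m = K_s·8F_mD/(πd³) = 1.0893 × 112.81 = 122.89 MPa
Goodman: 1/n_f = τ_a/S_se + τ_m/S_su = 53.369/418 + 122.89/750 = 0.12768 + 0.16385 = 0.29153
n_f = 1/0.29153 = 3.43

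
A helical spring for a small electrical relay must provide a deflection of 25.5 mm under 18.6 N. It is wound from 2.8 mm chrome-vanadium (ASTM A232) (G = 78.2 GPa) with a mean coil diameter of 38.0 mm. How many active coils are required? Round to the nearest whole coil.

Required rate k = F/δ = 18.6/25.5 = 0.72941 N/mm
N_a = Gd⁴/(8D³k) = (78.2×10³ × 2.8⁴)/(8 × 38.0³ × 0.72941)
    = 4.80661e+06 / 320194 = 15.01 → 15 coils

15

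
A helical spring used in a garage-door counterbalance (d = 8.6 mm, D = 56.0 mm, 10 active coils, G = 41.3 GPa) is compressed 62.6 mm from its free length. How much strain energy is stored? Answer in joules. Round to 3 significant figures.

k = Gd⁴/(8D³N_a) = (41.3×10³)(8.6⁴)/(8·56.0³·10) = 16.08 N/mm
U = ½kδ² = 0.5 × 16.08 × 62.6² = 31507 N·mm = 31.507 J

31.5 J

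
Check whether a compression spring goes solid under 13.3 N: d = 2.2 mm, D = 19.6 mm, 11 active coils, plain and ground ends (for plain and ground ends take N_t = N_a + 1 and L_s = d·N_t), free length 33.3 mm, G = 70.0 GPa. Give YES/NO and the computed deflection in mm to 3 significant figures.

k = Gd⁴/(8D³N_a) = (70.0×10³)(2.2⁴)/(8·19.6³·11) = 2.4748 N/mm
N_t = 12; L_s = 2.2·12 = 26.4 mm; δ_solid = L₀ − L_s = 33.3 − 26.4 = 6.9 mm
δ = F/k = 13.3/2.4748 = 5.3742 mm
δ < δ_solid → spring does not go solid

NO, δ = 5.37 mm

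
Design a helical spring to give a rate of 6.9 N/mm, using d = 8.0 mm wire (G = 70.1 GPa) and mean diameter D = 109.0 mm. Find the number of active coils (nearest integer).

4

N_a = Gd⁴/(8D³k) = (70.1×10³ × 8.0⁴)/(8 × 109.0³ × 6.9)
    = 2.8713e+08 / 7.14856e+07 = 4.017 → 4 coils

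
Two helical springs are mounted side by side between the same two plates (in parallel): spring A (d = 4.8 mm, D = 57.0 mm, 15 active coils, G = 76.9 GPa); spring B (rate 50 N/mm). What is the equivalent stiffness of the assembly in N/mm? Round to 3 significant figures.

k_A = Gd⁴/(8D³N_a) = (76.9×10³)(4.8⁴)/(8·57.0³·15) = 1.8369 N/mm
Parallel: k_eq = 1.8369 + 50 = 51.837 N/mm

51.8 N/mm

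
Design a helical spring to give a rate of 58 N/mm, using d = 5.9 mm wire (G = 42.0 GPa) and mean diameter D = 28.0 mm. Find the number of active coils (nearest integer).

5

N_a = Gd⁴/(8D³k) = (42.0×10³ × 5.9⁴)/(8 × 28.0³ × 58)
    = 5.08929e+07 / 1.01857e+07 = 4.996 → 5 coils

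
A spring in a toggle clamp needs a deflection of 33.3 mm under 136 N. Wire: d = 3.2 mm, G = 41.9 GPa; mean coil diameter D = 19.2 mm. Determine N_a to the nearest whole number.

19

Required rate k = F/δ = 136/33.3 = 4.0841 N/mm
N_a = Gd⁴/(8D³k) = (41.9×10³ × 3.2⁴)/(8 × 19.2³ × 4.0841)
    = 4.39353e+06 / 231254 = 19 → 19 coils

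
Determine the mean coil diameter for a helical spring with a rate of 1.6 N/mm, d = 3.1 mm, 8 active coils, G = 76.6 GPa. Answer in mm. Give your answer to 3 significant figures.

41.0 mm

D = (Gd⁴/(8N_a·k))^(1/3) = (76.6×10³·3.1⁴/(8·8·1.6))^(1/3)
  = (69083.7)^(1/3) = 41.0322 mm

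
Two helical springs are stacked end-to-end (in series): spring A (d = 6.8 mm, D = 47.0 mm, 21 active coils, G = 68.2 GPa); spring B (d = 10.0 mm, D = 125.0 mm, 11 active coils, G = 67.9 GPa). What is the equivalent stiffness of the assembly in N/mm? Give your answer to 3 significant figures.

2.68 N/mm

k_A = Gd⁴/(8D³N_a) = (68.2×10³)(6.8⁴)/(8·47.0³·21) = 8.3602 N/mm
k_B = Gd⁴/(8D³N_a) = (67.9×10³)(10.0⁴)/(8·125.0³·11) = 3.9505 N/mm
Series: 1/k_eq = 1/8.3602 + 1/3.9505 = 0.37274; k_eq = 2.6828 N/mm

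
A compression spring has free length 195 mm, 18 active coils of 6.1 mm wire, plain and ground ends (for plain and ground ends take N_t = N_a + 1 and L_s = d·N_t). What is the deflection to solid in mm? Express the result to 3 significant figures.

N_t = 19; L_s = 6.1·19 = 115.9 mm
δ_solid = L₀ − L_s = 195 − 115.9 = 79.1 mm

79.1 mm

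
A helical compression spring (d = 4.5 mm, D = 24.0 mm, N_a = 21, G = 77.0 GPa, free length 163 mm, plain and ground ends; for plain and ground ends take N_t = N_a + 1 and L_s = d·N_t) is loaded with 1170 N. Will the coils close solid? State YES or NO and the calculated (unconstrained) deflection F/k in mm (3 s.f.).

YES, δ = 86.1 mm

k = Gd⁴/(8D³N_a) = (77.0×10³)(4.5⁴)/(8·24.0³·21) = 13.596 N/mm
N_t = 22; L_s = 4.5·22 = 99 mm; δ_solid = L₀ − L_s = 163 − 99 = 64 mm
δ = F/k = 1170/13.596 = 86.057 mm
δ ≥ δ_solid → spring goes solid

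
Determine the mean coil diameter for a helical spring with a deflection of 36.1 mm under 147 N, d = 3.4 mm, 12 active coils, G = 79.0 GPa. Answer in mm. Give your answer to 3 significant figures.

30.0 mm

Required rate k = F/δ = 147/36.1 = 4.072 N/mm
D = (Gd⁴/(8N_a·k))^(1/3) = (79.0×10³·3.4⁴/(8·12·4.072))^(1/3)
  = (27006.1)^(1/3) = 30.0022 mm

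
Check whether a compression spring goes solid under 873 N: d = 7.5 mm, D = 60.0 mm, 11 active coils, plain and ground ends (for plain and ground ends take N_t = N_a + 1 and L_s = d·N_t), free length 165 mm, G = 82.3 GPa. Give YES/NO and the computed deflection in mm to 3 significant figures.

NO, δ = 63.7 mm

k = Gd⁴/(8D³N_a) = (82.3×10³)(7.5⁴)/(8·60.0³·11) = 13.7 N/mm
N_t = 12; L_s = 7.5·12 = 90 mm; δ_solid = L₀ − L_s = 165 − 90 = 75 mm
δ = F/k = 873/13.7 = 63.724 mm
δ < δ_solid → spring does not go solid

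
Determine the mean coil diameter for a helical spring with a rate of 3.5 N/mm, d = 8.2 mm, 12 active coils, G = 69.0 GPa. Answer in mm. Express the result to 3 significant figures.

D = (Gd⁴/(8N_a·k))^(1/3) = (69.0×10³·8.2⁴/(8·12·3.5))^(1/3)
  = (928464)^(1/3) = 97.5562 mm

97.6 mm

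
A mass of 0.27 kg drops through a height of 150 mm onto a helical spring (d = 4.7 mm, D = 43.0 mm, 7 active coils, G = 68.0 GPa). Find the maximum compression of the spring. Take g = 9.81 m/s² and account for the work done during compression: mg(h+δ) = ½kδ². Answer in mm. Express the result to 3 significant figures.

10.7 mm

k = Gd⁴/(8D³N_a) = (68.0×10³)(4.7⁴)/(8·43.0³·7) = 7.4526 N/mm
W = mg = 0.27 × 9.81 = 2.6487 N
½kδ² − Wδ − Wh = 0 → δ = (W + √(W² + 2kWh))/k
δ = (2.6487 + √(7.0156 + 5921.9))/7.4526 = (2.6487 + 76.999)/7.4526 = 10.687 mm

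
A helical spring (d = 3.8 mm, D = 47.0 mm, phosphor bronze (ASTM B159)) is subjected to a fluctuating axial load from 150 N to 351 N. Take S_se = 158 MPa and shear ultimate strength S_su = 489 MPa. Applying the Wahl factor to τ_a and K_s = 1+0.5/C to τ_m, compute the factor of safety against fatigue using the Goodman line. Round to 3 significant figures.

0.369

C = D/d = 47.0/3.8 = 12.3684; K_W = (4C−1)/(4C−4)+0.615/C = 1.1157; K_s = 1+0.5/C = 1.0404
F_a = (F_max−F_min)/2 = 100.5 N; F_m = (F_max+F_min)/2 = 250.5 N
τ_a = K_W·8F_aD/(πd³) = 1.1157 × 219.21 = 244.57 MPa
τ_m = K_s·8F_mD/(πd³) = 1.0404 × 546.38 = 568.47 MPa
Goodman: 1/n_f = τ_a/S_se + τ_m/S_su = 244.57/158 + 568.47/489 = 1.54790 + 1.16251 = 2.7104
n_f = 1/2.7104 = 0.3689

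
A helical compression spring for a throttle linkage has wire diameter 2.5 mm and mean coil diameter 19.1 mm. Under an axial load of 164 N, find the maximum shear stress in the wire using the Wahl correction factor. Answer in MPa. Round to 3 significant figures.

Spring index C = D/d = 19.1/2.5 = 7.6400
K_W = (4C−1)/(4C−4) + 0.615/C = 29.560/26.560 + 0.0805 = 1.1934
τ₀ = 8FD/(πd³) = 8·164·19.1/(π·2.5³) = 25059.2/49.087 = 510.5 MPa
τ_max = K·τ₀ = 1.1934 × 510.5 = 609.26 MPa

609 MPa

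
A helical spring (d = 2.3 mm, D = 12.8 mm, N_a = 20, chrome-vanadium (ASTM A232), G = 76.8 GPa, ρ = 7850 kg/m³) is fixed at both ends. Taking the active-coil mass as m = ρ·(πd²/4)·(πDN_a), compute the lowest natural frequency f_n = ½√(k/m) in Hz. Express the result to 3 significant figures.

k = Gd⁴/(8D³N_a) = (76.8×10³)(2.3⁴)/(8·12.8³·20) = 6.4051 N/mm = 6405.1 N/m
Wire length L = πDN_a = π·12.8·20 = 804.25 mm
m = ρ·(πd²/4)·L = 7850 × 4.1548×10⁻⁶ m² × 0.80425 m = 0.02623 kg
f_n = ½√(k/m) = 0.5·√(6405.1/0.02623) = 0.5·√(2.4418e+05) = 247.08 Hz

247 Hz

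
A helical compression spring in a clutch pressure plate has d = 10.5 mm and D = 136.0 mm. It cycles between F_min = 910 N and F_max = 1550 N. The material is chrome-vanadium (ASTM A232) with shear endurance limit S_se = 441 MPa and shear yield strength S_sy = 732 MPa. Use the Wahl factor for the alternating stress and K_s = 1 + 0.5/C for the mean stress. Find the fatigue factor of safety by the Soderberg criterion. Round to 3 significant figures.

1.31

C = D/d = 136.0/10.5 = 12.9524; K_W = (4C−1)/(4C−4)+0.615/C = 1.1102; K_s = 1+0.5/C = 1.0386
F_a = (F_max−F_min)/2 = 320 N; F_m = (F_max+F_min)/2 = 1230 N
τ_a = K_W·8F_aD/(πd³) = 1.1102 × 95.733 = 106.29 MPa
τ_m = K_s·8F_mD/(πd³) = 1.0386 × 367.97 = 382.18 MPa
Soderberg: 1/n_f = τ_a/S_se + τ_m/S_sy = 106.29/441 + 382.18/732 = 0.24101 + 0.52210 = 0.76311
n_f = 1/0.76311 = 1.31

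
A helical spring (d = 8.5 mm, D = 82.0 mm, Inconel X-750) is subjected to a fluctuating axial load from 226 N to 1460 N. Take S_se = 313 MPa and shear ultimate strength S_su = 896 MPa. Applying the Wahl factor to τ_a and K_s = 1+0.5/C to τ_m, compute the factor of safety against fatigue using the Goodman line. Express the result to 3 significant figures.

C = D/d = 82.0/8.5 = 9.6471; K_W = (4C−1)/(4C−4)+0.615/C = 1.1505; K_s = 1+0.5/C = 1.0518
F_a = (F_max−F_min)/2 = 617 N; F_m = (F_max+F_min)/2 = 843 N
τ_a = K_W·8F_aD/(πd³) = 1.1505 × 209.79 = 241.36 MPa
τ_m = K_s·8F_mD/(πd³) = 1.0518 × 286.63 = 301.49 MPa
Goodman: 1/n_f = τ_a/S_se + τ_m/S_su = 241.36/313 + 301.49/896 = 0.77111 + 0.33648 = 1.1076
n_f = 1/1.1076 = 0.9029

0.903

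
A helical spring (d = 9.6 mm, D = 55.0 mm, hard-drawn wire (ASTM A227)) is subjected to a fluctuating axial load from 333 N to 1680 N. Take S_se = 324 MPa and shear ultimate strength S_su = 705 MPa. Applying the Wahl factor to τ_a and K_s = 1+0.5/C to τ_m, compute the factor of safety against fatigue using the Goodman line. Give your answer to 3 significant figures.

1.51

C = D/d = 55.0/9.6 = 5.7292; K_W = (4C−1)/(4C−4)+0.615/C = 1.2659; K_s = 1+0.5/C = 1.0873
F_a = (F_max−F_min)/2 = 673.5 N; F_m = (F_max+F_min)/2 = 1006.5 N
τ_a = K_W·8F_aD/(πd³) = 1.2659 × 106.62 = 134.97 MPa
τ_m = K_s·8F_mD/(πd³) = 1.0873 × 159.33 = 173.24 MPa
Goodman: 1/n_f = τ_a/S_se + τ_m/S_su = 134.97/324 + 173.24/705 = 0.41658 + 0.24573 = 0.6623
n_f = 1/0.6623 = 1.51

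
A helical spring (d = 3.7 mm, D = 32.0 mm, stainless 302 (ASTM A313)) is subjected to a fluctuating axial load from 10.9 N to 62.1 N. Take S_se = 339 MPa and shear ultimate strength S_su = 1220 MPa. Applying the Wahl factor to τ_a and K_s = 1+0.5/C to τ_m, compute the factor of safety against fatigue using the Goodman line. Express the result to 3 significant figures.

5.18

C = D/d = 32.0/3.7 = 8.6486; K_W = (4C−1)/(4C−4)+0.615/C = 1.1692; K_s = 1+0.5/C = 1.0578
F_a = (F_max−F_min)/2 = 25.6 N; F_m = (F_max+F_min)/2 = 36.5 N
τ_a = K_W·8F_aD/(πd³) = 1.1692 × 41.184 = 48.151 MPa
τ_m = K_s·8F_mD/(πd³) = 1.0578 × 58.719 = 62.114 MPa
Goodman: 1/n_f = τ_a/S_se + τ_m/S_su = 48.151/339 + 62.114/1220 = 0.14204 + 0.05091 = 0.19295
n_f = 1/0.19295 = 5.183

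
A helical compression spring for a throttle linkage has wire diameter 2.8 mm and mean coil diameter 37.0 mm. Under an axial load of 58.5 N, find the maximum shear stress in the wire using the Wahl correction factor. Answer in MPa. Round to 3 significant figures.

278 MPa

Spring index C = D/d = 37.0/2.8 = 13.2143
K_W = (4C−1)/(4C−4) + 0.615/C = 51.857/48.857 + 0.0465 = 1.1079
τ₀ = 8FD/(πd³) = 8·58.5·37.0/(π·2.8³) = 17316/68.964 = 251.09 MPa
τ_max = K·τ₀ = 1.1079 × 251.09 = 278.19 MPa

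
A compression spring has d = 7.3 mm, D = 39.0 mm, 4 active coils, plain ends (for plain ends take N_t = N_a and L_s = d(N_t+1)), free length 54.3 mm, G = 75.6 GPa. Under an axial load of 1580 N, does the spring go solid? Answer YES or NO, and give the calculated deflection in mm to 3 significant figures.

k = Gd⁴/(8D³N_a) = (75.6×10³)(7.3⁴)/(8·39.0³·4) = 113.1 N/mm
N_t = 4; L_s = 7.3·5 = 36.5 mm; δ_solid = L₀ − L_s = 54.3 − 36.5 = 17.8 mm
δ = F/k = 1580/113.1 = 13.97 mm
δ < δ_solid → spring does not go solid

NO, δ = 14.0 mm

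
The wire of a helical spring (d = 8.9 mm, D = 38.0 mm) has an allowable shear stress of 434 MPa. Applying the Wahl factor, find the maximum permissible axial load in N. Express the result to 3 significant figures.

C = D/d = 38.0/8.9 = 4.2697
K_W = (4C−1)/(4C−4) + 0.615/C = 16.079/13.079 + 0.1440 = 1.3734
τ_max = K·8FD/(πd³) → F_max = τ_allow·πd³/(8DK)
F_max = 434·π·8.9³/(8·38.0·1.3734) = 9.6119e+05/417.52 = 2302.1 N

2300 N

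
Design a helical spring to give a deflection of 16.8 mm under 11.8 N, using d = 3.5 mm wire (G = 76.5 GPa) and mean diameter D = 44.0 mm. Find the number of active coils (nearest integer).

Required rate k = F/δ = 11.8/16.8 = 0.70238 N/mm
N_a = Gd⁴/(8D³k) = (76.5×10³ × 3.5⁴)/(8 × 44.0³ × 0.70238)
    = 1.14798e+07 / 478653 = 23.98 → 24 coils

24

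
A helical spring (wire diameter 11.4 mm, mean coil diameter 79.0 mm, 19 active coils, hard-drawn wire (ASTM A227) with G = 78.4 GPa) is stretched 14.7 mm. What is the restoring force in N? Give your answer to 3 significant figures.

260 N

k = Gd⁴/(8D³N_a) = (78.4×10³)(11.4⁴)/(8·79.0³·19) = 17.669 N/mm
F = k·δ = 17.669 × 14.7 = 259.73 N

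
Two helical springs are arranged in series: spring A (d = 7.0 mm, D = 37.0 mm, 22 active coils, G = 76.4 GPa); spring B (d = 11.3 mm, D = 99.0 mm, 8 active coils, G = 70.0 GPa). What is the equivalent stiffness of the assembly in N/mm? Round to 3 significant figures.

9.71 N/mm

k_A = Gd⁴/(8D³N_a) = (76.4×10³)(7.0⁴)/(8·37.0³·22) = 20.576 N/mm
k_B = Gd⁴/(8D³N_a) = (70.0×10³)(11.3⁴)/(8·99.0³·8) = 18.379 N/mm
Series: 1/k_eq = 1/20.576 + 1/18.379 = 0.10301; k_eq = 9.7079 N/mm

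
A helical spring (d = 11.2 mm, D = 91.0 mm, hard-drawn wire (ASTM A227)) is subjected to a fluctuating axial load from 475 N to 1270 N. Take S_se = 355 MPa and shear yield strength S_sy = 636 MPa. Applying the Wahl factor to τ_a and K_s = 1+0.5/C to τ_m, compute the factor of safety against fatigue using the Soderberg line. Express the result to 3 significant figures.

C = D/d = 91.0/11.2 = 8.1250; K_W = (4C−1)/(4C−4)+0.615/C = 1.1810; K_s = 1+0.5/C = 1.0615
F_a = (F_max−F_min)/2 = 397.5 N; F_m = (F_max+F_min)/2 = 872.5 N
τ_a = K_W·8F_aD/(πd³) = 1.1810 × 65.564 = 77.428 MPa
τ_m = K_s·8F_mD/(πd³) = 1.0615 × 143.91 = 152.77 MPa
Soderberg: 1/n_f = τ_a/S_se + τ_m/S_sy = 77.428/355 + 152.77/636 = 0.21811 + 0.24020 = 0.45831
n_f = 1/0.45831 = 2.182

2.18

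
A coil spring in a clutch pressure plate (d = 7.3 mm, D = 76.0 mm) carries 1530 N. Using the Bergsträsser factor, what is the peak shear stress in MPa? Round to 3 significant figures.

860 MPa

Spring index C = D/d = 76.0/7.3 = 10.4110
K_B = (4C+2)/(4C−3) = 43.644/38.644 = 1.1294
τ₀ = 8FD/(πd³) = 8·1530·76.0/(π·7.3³) = 930240/1222.1 = 761.16 MPa
τ_max = K·τ₀ = 1.1294 × 761.16 = 859.65 MPa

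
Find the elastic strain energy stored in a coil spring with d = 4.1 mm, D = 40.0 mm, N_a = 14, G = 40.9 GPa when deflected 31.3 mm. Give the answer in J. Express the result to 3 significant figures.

k = Gd⁴/(8D³N_a) = (40.9×10³)(4.1⁴)/(8·40.0³·14) = 1.6124 N/mm
U = ½kδ² = 0.5 × 1.6124 × 31.3² = 789.8 N·mm = 0.7898 J

0.790 J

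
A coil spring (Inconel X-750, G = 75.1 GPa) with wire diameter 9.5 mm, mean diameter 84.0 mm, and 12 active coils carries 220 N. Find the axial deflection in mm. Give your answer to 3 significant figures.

20.5 mm

k = Gd⁴/(8D³N_a) = (75.1×10³)(9.5⁴)/(8·84.0³·12) = 10.75 N/mm
δ = F/k = 220 / 10.75 = 20.464 mm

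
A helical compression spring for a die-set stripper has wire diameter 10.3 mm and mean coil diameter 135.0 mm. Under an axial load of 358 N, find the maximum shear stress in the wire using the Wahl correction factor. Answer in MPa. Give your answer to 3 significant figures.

125 MPa

Spring index C = D/d = 135.0/10.3 = 13.1068
K_W = (4C−1)/(4C−4) + 0.615/C = 51.427/48.427 + 0.0469 = 1.1089
τ₀ = 8FD/(πd³) = 8·358·135.0/(π·10.3³) = 386640/3432.9 = 112.63 MPa
τ_max = K·τ₀ = 1.1089 × 112.63 = 124.89 MPa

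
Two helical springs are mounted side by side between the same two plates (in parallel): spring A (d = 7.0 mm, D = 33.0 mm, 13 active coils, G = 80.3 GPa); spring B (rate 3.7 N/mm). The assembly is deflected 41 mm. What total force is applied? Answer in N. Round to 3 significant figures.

2270 N

k_A = Gd⁴/(8D³N_a) = (80.3×10³)(7.0⁴)/(8·33.0³·13) = 51.586 N/mm
Parallel: k_eq = 51.586 + 3.7 = 55.286 N/mm
F = k_eq·δ = 55.286·41 = 2266.7 N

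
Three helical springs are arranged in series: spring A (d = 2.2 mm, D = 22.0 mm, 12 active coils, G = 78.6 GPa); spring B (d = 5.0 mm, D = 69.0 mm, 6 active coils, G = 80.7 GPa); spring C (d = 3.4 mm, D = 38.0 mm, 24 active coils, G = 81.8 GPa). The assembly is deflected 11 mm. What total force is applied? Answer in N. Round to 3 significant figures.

k_A = Gd⁴/(8D³N_a) = (78.6×10³)(2.2⁴)/(8·22.0³·12) = 1.8013 N/mm
k_B = Gd⁴/(8D³N_a) = (80.7×10³)(5.0⁴)/(8·69.0³·6) = 3.1986 N/mm
k_C = Gd⁴/(8D³N_a) = (81.8×10³)(3.4⁴)/(8·38.0³·24) = 1.0376 N/mm
Series: 1/k_eq = 1/1.8013 + 1/3.1986 + 1/1.0376 = 1.8316; k_eq = 0.54597 N/mm
F = k_eq·δ = 0.54597·11 = 6.0057 N

6.01 N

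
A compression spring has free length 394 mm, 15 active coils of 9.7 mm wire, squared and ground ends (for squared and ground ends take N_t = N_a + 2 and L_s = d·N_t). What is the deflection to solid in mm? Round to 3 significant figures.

229 mm

N_t = 17; L_s = 9.7·17 = 164.9 mm
δ_solid = L₀ − L_s = 394 − 164.9 = 229.1 mm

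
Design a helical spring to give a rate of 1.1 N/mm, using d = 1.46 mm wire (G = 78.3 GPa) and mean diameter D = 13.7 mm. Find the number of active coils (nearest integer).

16

N_a = Gd⁴/(8D³k) = (78.3×10³ × 1.46⁴)/(8 × 13.7³ × 1.1)
    = 355773 / 22627.9 = 15.72 → 16 coils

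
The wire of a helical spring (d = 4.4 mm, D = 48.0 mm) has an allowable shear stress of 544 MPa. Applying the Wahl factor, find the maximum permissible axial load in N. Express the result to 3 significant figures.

335 N

C = D/d = 48.0/4.4 = 10.9091
K_W = (4C−1)/(4C−4) + 0.615/C = 42.636/39.636 + 0.0564 = 1.1321
τ_max = K·8FD/(πd³) → F_max = τ_allow·πd³/(8DK)
F_max = 544·π·4.4³/(8·48.0·1.1321) = 1.4558e+05/434.71 = 334.89 N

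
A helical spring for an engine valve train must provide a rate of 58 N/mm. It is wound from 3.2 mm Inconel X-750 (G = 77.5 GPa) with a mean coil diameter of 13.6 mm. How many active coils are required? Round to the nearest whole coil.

7

N_a = Gd⁴/(8D³k) = (77.5×10³ × 3.2⁴)/(8 × 13.6³ × 58)
    = 8.12646e+06 / 1.16717e+06 = 6.963 → 7 coils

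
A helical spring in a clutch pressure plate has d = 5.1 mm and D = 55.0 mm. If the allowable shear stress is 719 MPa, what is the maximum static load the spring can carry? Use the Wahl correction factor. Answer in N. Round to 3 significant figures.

601 N

C = D/d = 55.0/5.1 = 10.7843
K_W = (4C−1)/(4C−4) + 0.615/C = 42.137/39.137 + 0.0570 = 1.1337
τ_max = K·8FD/(πd³) → F_max = τ_allow·πd³/(8DK)
F_max = 719·π·5.1³/(8·55.0·1.1337) = 2.9963e+05/498.82 = 600.68 N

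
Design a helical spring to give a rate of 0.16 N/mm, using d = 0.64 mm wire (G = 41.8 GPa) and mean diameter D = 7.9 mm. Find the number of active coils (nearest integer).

11

N_a = Gd⁴/(8D³k) = (41.8×10³ × 0.64⁴)/(8 × 7.9³ × 0.16)
    = 7012.88 / 631.09 = 11.11 → 11 coils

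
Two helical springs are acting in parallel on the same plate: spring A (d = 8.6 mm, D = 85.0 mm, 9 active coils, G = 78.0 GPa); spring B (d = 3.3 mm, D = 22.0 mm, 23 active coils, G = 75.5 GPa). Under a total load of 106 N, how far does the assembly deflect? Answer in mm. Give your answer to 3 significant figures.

k_A = Gd⁴/(8D³N_a) = (78.0×10³)(8.6⁴)/(8·85.0³·9) = 9.6494 N/mm
k_B = Gd⁴/(8D³N_a) = (75.5×10³)(3.3⁴)/(8·22.0³·23) = 4.57 N/mm
Parallel: k_eq = 9.6494 + 4.57 = 14.219 N/mm
δ = F/k_eq = 106/14.219 = 7.4546 mm

7.45 mm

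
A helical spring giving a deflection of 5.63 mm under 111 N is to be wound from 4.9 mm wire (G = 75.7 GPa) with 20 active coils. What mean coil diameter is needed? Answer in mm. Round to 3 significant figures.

24.0 mm

Required rate k = F/δ = 111/5.63 = 19.716 N/mm
D = (Gd⁴/(8N_a·k))^(1/3) = (75.7×10³·4.9⁴/(8·20·19.716))^(1/3)
  = (13833.9)^(1/3) = 24.0057 mm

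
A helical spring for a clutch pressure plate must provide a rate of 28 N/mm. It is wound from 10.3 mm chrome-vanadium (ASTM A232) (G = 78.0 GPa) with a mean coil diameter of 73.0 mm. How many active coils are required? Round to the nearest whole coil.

N_a = Gd⁴/(8D³k) = (78.0×10³ × 10.3⁴)/(8 × 73.0³ × 28)
    = 8.77897e+08 / 8.71398e+07 = 10.07 → 10 coils

10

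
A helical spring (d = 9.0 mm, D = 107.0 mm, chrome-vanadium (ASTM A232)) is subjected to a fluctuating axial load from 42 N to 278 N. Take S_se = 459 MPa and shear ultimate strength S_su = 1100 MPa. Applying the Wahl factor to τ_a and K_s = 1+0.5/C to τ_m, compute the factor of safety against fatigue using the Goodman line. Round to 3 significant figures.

6.09

C = D/d = 107.0/9.0 = 11.8889; K_W = (4C−1)/(4C−4)+0.615/C = 1.1206; K_s = 1+0.5/C = 1.0421
F_a = (F_max−F_min)/2 = 118 N; F_m = (F_max+F_min)/2 = 160 N
τ_a = K_W·8F_aD/(πd³) = 1.1206 × 44.104 = 49.423 MPa
τ_m = K_s·8F_mD/(πd³) = 1.0421 × 59.802 = 62.317 MPa
Goodman: 1/n_f = τ_a/S_se + τ_m/S_su = 49.423/459 + 62.317/1100 = 0.10768 + 0.05665 = 0.16433
n_f = 1/0.16433 = 6.085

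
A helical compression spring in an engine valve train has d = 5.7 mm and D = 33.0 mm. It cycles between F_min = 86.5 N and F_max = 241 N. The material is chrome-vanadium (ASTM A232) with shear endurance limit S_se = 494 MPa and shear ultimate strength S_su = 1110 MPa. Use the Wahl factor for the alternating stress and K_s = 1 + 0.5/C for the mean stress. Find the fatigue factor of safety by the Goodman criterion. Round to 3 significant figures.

C = D/d = 33.0/5.7 = 5.7895; K_W = (4C−1)/(4C−4)+0.615/C = 1.2628; K_s = 1+0.5/C = 1.0864
F_a = (F_max−F_min)/2 = 77.25 N; F_m = (F_max+F_min)/2 = 163.75 N
τ_a = K_W·8F_aD/(πd³) = 1.2628 × 35.053 = 44.266 MPa
τ_m = K_s·8F_mD/(πd³) = 1.0864 × 74.304 = 80.721 MPa
Goodman: 1/n_f = τ_a/S_se + τ_m/S_su = 44.266/494 + 80.721/1110 = 0.08961 + 0.07272 = 0.16233
n_f = 1/0.16233 = 6.16

6.16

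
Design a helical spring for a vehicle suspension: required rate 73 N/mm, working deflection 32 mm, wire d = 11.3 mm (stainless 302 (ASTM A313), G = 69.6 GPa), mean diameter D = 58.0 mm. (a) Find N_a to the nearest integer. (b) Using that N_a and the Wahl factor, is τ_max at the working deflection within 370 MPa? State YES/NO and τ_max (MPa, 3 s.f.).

N_a = Gd⁴/(8D³k) = (69.6×10³)(11.3⁴)/(8·58.0³·73) = 9.959 → N_a = 10
Actual rate k = Gd⁴/(8D³·10) = 72.702 N/mm
Working load F = kδ = 72.702·32 = 2326.5 N
C = 58.0/11.3 = 5.1327; K_W = (4C−1)/(4C−4)+0.615/C = 1.3013
τ_max = K_W·8FD/(πd³) = 1.3013·238.14 = 309.89 MPa
τ_max ≤ 370 MPa → acceptable

(a) 10 coils; (b) YES, τ_max = 310 MPa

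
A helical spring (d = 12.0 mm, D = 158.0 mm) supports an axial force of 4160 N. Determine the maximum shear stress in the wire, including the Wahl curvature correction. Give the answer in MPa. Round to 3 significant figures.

1070 MPa

Spring index C = D/d = 158.0/12.0 = 13.1667
K_W = (4C−1)/(4C−4) + 0.615/C = 51.667/48.667 + 0.0467 = 1.1084
τ₀ = 8FD/(πd³) = 8·4160·158.0/(π·12.0³) = 5.25824e+06/5428.7 = 968.61 MPa
τ_max = K·τ₀ = 1.1084 × 968.61 = 1073.6 MPa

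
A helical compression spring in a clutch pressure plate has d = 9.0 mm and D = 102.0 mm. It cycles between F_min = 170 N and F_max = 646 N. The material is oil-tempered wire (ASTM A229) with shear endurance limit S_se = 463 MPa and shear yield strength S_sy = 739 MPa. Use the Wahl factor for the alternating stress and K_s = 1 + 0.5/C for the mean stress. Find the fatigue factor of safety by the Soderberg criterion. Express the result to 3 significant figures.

2.43

C = D/d = 102.0/9.0 = 11.3333; K_W = (4C−1)/(4C−4)+0.615/C = 1.1268; K_s = 1+0.5/C = 1.0441
F_a = (F_max−F_min)/2 = 238 N; F_m = (F_max+F_min)/2 = 408 N
τ_a = K_W·8F_aD/(πd³) = 1.1268 × 84.799 = 95.555 MPa
τ_m = K_s·8F_mD/(πd³) = 1.0441 × 145.37 = 151.78 MPa
Soderberg: 1/n_f = τ_a/S_se + τ_m/S_sy = 95.555/463 + 151.78/739 = 0.20638 + 0.20539 = 0.41177
n_f = 1/0.41177 = 2.429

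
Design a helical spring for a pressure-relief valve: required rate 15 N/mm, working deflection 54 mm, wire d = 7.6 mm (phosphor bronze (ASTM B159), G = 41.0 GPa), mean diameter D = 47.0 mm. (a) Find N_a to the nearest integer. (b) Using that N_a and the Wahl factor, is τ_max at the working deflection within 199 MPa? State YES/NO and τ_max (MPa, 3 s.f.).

N_a = Gd⁴/(8D³k) = (41.0×10³)(7.6⁴)/(8·47.0³·15) = 10.98 → N_a = 11
Actual rate k = Gd⁴/(8D³·11) = 14.971 N/mm
Working load F = kδ = 14.971·54 = 808.45 N
C = 47.0/7.6 = 6.1842; K_W = (4C−1)/(4C−4)+0.615/C = 1.2441
τ_max = K_W·8FD/(πd³) = 1.2441·220.42 = 274.23 MPa
τ_max > 199 MPa → exceeds allowable

(a) 11 coils; (b) NO, τ_max = 274 MPa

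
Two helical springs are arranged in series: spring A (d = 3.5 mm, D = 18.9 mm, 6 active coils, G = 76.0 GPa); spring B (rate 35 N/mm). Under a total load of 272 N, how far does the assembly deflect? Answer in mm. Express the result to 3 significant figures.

15.5 mm

k_A = Gd⁴/(8D³N_a) = (76.0×10³)(3.5⁴)/(8·18.9³·6) = 35.193 N/mm
Series: 1/k_eq = 1/35.193 + 1/35 = 0.056986; k_eq = 17.548 N/mm
δ = F/k_eq = 272/17.548 = 15.5 mm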